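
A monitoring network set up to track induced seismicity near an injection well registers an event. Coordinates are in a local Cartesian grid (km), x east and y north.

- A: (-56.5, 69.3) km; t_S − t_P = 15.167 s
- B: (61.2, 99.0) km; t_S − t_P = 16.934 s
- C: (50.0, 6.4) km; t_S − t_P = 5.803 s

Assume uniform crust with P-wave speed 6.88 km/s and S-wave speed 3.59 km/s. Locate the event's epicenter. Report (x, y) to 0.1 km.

Distance from S−P lag: d = Δt · v_P v_S / (v_P − v_S) = Δt · (6.88·3.59)/(6.88−3.59) ≈ 7.5074·Δt.
So d_A = 113.86, d_B = 127.13, d_C = 43.57 km.
Circle about each station: (x + 56.5)² + (y − 69.3)² = 113.86²; (x − 61.2)² + (y − 99.0)² = 127.13²; (x − 50.0)² + (y − 6.4)² = 43.57².
Subtracting pairs of circle equations eliminates x²+y² and gives linear equations (the radical axes):
235.4 x + 59.4 y = 2353.76
213.0 x − 125.8 y = 5611.97
Solving the 2×2 system: x ≈ 14.9, y ≈ -19.4 km.

(14.9, -19.4)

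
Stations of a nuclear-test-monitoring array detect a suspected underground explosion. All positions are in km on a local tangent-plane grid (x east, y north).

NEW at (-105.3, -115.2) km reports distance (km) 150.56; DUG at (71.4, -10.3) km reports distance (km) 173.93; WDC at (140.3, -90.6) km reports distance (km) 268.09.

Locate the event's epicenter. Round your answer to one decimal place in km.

x ≈ -96.5 km, y ≈ 35.1 km

Circle about each station: (x + 105.3)² + (y + 115.2)² = 150.56²; (x − 71.4)² + (y + 10.3)² = 173.93²; (x − 140.3)² + (y + 90.6)² = 268.09².
Subtracting the NEW equation from the DUG and WDC equations removes the quadratic terms:
353.4 x + 209.8 y = -26738.41
491.2 x + 49.2 y = -45670.61
Solving the 2×2 system: x ≈ -96.5, y ≈ 35.1 km.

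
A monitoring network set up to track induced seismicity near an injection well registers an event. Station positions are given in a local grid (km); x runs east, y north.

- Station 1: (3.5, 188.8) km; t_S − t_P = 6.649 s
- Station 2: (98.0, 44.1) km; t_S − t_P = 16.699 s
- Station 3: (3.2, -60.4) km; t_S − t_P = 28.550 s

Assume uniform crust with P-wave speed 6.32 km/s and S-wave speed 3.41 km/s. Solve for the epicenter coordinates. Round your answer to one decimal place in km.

Distance from S−P lag: d = Δt · v_P v_S / (v_P − v_S) = Δt · (6.32·3.41)/(6.32−3.41) ≈ 7.4059·Δt.
So d_Station 1 = 49.24, d_Station 2 = 123.67, d_Station 3 = 211.44 km.
Circle about each station: (x − 3.5)² + (y − 188.8)² = 49.24²; (x − 98.0)² + (y − 44.1)² = 123.67²; (x − 3.2)² + (y + 60.4)² = 211.44².
Subtracting the Station 1 equation from the Station 2 and Station 3 equations removes the quadratic terms:
189.0 x − 289.4 y = -36978.57
-0.6 x − 498.4 y = -74281.59
Solving the 2×2 system: x ≈ 32.5, y ≈ 149.0 km.

x ≈ 32.5 km, y ≈ 149.0 km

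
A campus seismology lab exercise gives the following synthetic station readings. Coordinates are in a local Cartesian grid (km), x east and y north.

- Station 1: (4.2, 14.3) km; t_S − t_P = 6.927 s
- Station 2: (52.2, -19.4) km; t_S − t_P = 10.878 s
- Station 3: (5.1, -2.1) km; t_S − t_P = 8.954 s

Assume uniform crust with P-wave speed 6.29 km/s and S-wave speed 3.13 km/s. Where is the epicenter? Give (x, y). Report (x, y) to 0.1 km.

Distance from S−P lag: d = Δt · v_P v_S / (v_P − v_S) = Δt · (6.29·3.13)/(6.29−3.13) ≈ 6.2303·Δt.
So d_Station 1 = 43.16, d_Station 2 = 67.77, d_Station 3 = 55.79 km.
Circle about each station: (x − 4.2)² + (y − 14.3)² = 43.16²; (x − 52.2)² + (y + 19.4)² = 67.77²; (x − 5.1)² + (y + 2.1)² = 55.79².
Subtracting the Station 1 equation from the Station 2 and Station 3 equations removes the quadratic terms:
96.0 x − 67.4 y = 149.08
1.8 x − 32.8 y = -1441.45
Solving the 2×2 system: x ≈ 33.7, y ≈ 45.8 km.

(33.7, 45.8)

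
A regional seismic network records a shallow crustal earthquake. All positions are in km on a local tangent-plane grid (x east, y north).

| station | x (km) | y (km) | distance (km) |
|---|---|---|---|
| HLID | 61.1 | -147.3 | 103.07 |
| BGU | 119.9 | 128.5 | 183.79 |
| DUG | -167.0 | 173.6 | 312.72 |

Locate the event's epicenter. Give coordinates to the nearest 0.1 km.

x ≈ 57.3 km, y ≈ -44.3 km

Circle about each station: (x − 61.1)² + (y + 147.3)² = 103.07²; (x − 119.9)² + (y − 128.5)² = 183.79²; (x + 167.0)² + (y − 173.6)² = 312.72².
Subtracting the HLID equation from the BGU and DUG equations removes the quadratic terms:
117.6 x + 551.6 y = -17697.58
-456.2 x + 641.8 y = -54574.91
Solving the 2×2 system: x ≈ 57.3, y ≈ -44.3 km.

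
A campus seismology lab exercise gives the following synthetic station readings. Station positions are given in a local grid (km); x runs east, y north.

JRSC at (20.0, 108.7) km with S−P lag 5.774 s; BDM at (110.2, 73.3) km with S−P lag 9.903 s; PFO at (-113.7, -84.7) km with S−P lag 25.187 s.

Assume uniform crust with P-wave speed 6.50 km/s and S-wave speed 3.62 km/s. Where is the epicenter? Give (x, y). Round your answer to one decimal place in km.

30.0 km east, 62.6 km north

Distance from S−P lag: d = Δt · v_P v_S / (v_P − v_S) = Δt · (6.50·3.62)/(6.50−3.62) ≈ 8.1701·Δt.
So d_JRSC = 47.17, d_BDM = 80.91, d_PFO = 205.78 km.
Circle about each station: (x − 20.0)² + (y − 108.7)² = 47.17²; (x − 110.2)² + (y − 73.3)² = 80.91²; (x + 113.7)² + (y + 84.7)² = 205.78².
Subtracting the JRSC equation from the BDM and PFO equations removes the quadratic terms:
180.4 x − 70.8 y = 979.82
-267.4 x − 386.8 y = -32234.31
Solving the 2×2 system: x ≈ 30.0, y ≈ 62.6 km.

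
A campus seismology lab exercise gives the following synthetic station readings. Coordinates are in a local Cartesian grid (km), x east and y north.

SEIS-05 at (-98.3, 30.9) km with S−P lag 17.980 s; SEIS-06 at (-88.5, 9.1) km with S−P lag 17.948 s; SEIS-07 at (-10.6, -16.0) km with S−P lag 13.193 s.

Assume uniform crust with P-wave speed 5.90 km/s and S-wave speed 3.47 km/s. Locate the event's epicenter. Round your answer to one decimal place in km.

x ≈ 44.9 km, y ≈ 80.3 km

Distance from S−P lag: d = Δt · v_P v_S / (v_P − v_S) = Δt · (5.90·3.47)/(5.90−3.47) ≈ 8.4251·Δt.
So d_SEIS-05 = 151.48, d_SEIS-06 = 151.21, d_SEIS-07 = 111.15 km.
Circle about each station: (x + 98.3)² + (y − 30.9)² = 151.48²; (x + 88.5)² + (y − 9.1)² = 151.21²; (x + 10.6)² + (y + 16.0)² = 111.15².
Subtracting the SEIS-05 equation from the SEIS-06 and SEIS-07 equations removes the quadratic terms:
19.6 x − 43.6 y = -2620.91
175.4 x − 93.8 y = 342.53
Solving the 2×2 system: x ≈ 44.9, y ≈ 80.3 km.
Check against SEIS-05 (with the unrounded x, y): √((x + 98.3)²+(y − 30.9)²) = 151.47 ≈ 151.48 km. ✓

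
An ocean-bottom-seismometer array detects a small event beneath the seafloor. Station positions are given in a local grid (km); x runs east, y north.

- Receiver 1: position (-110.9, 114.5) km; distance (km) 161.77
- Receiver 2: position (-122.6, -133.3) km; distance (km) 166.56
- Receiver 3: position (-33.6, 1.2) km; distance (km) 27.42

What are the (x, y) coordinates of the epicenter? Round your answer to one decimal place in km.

x ≈ -9.2 km, y ≈ -11.3 km

Circle about each station: (x + 110.9)² + (y − 114.5)² = 161.77²; (x + 122.6)² + (y + 133.3)² = 166.56²; (x + 33.6)² + (y − 1.2)² = 27.42².
Subtracting pairs of circle equations eliminates x²+y² and gives linear equations (the radical axes):
-23.4 x − 495.6 y = 5817.89
154.6 x − 226.6 y = 1139.02
Solving the 2×2 system: x ≈ -9.2, y ≈ -11.3 km.
Check against Receiver 1 (with the unrounded x, y): √((x + 110.9)²+(y − 114.5)²) = 161.77 ≈ 161.77 km. ✓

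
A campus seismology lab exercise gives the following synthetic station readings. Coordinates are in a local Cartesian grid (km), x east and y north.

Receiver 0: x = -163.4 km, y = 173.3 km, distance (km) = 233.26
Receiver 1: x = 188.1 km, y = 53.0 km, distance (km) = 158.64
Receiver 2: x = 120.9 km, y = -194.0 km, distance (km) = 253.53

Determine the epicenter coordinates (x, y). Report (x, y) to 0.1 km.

Circle about each station: (x + 163.4)² + (y − 173.3)² = 233.26²; (x − 188.1)² + (y − 53.0)² = 158.64²; (x − 120.9)² + (y + 194.0)² = 253.53².
Subtracting pairs of circle equations eliminates x²+y² and gives linear equations (the radical axes):
703.0 x − 240.6 y = 10701.74
568.6 x − 734.6 y = -14346.87
Solving the 2×2 system: x ≈ 29.8, y ≈ 42.6 km.
Check against Receiver 0 (with the unrounded x, y): √((x + 163.4)²+(y − 173.3)²) = 233.26 ≈ 233.26 km. ✓

(29.8, 42.6)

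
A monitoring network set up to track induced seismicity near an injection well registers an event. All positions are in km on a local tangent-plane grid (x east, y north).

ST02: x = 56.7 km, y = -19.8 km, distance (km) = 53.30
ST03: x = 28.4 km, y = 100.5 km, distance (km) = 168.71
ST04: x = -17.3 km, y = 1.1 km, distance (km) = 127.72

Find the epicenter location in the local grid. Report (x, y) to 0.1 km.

98.4 km east, -53.0 km north

Circle about each station: (x − 56.7)² + (y + 19.8)² = 53.30²; (x − 28.4)² + (y − 100.5)² = 168.71²; (x + 17.3)² + (y − 1.1)² = 127.72².
Subtracting the ST02 equation from the ST03 and ST04 equations removes the quadratic terms:
-56.6 x + 240.6 y = -18322.29
-148.0 x + 41.8 y = -16777.94
Solving the 2×2 system: x ≈ 98.4, y ≈ -53.0 km.
Check against ST02 (with the unrounded x, y): √((x − 56.7)²+(y + 19.8)²) = 53.30 ≈ 53.30 km. ✓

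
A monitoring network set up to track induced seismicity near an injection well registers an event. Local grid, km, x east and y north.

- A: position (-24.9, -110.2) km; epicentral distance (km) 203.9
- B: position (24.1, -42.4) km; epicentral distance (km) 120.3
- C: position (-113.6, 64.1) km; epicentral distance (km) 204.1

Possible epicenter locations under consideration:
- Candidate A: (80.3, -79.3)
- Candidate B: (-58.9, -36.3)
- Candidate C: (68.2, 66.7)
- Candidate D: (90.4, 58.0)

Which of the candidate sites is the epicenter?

Candidate D

For each candidate, compare |candidate − station| to the reported distance:
Candidate A: residuals A 94.3, B 53.1, C 37.1 → max 94.3 km
Candidate B: residuals A 122.6, B 37.1, C 89.8 → max 122.6 km
Candidate C: residuals A 4.0, B 2.6, C 22.3 → max 22.3 km
Candidate D: residuals A 0.0, B 0.0, C 0.0 → max 0.0 km
Only Candidate D has all residuals ≈ 0.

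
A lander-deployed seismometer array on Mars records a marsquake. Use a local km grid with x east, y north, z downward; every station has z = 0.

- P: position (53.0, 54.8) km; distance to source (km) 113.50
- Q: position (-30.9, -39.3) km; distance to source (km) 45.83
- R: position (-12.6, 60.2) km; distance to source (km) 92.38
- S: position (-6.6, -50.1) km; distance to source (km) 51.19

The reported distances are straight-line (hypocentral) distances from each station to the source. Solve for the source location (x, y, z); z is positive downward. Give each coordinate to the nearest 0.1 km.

(-19.5, -22.3, 41.0)

Each station gives a sphere (x−x_i)² + (y−y_i)² + z² = d_i² (stations at z=0).
Subtracting the P sphere from Q and R: z² cancels, leaving linear equations in x and y:
-167.8 x − 188.2 y = 7469.12
-131.2 x + 10.8 y = 2318.95
Solving: x ≈ -19.510, y ≈ -22.292 km (keep extra digits for the depth step; rounded: -19.5, -22.3).
Then from the P sphere: z² = 113.50² − (x − 53.0)² − (y − 54.8)² with x = -19.510, y = -22.292, so z ≈ 41.005 ≈ 41.0 km.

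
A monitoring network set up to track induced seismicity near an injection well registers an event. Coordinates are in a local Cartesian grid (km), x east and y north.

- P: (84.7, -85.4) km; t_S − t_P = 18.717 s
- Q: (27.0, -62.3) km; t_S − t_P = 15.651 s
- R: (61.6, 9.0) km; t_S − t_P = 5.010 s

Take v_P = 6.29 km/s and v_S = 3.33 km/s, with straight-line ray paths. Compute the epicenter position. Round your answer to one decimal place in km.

Distance from S−P lag: d = Δt · v_P v_S / (v_P − v_S) = Δt · (6.29·3.33)/(6.29−3.33) ≈ 7.0763·Δt.
So d_P = 132.45, d_Q = 110.75, d_R = 35.45 km.
Circle about each station: (x − 84.7)² + (y + 85.4)² = 132.45²; (x − 27.0)² + (y + 62.3)² = 110.75²; (x − 61.6)² + (y − 9.0)² = 35.45².
Subtracting pairs of circle equations eliminates x²+y² and gives linear equations (the radical axes):
-115.4 x + 46.2 y = -4579.52
-46.2 x + 188.8 y = 5694.61
Solving the 2×2 system: x ≈ 57.4, y ≈ 44.2 km.
Check against P (with the unrounded x, y): √((x − 84.7)²+(y + 85.4)²) = 132.45 ≈ 132.45 km. ✓

(57.4, 44.2)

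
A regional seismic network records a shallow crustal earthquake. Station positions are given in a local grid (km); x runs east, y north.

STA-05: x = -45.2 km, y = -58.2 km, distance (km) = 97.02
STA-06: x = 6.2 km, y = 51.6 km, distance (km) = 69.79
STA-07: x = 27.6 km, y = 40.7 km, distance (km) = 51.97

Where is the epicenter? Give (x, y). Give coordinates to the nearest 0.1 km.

Circle about each station: (x + 45.2)² + (y + 58.2)² = 97.02²; (x − 6.2)² + (y − 51.6)² = 69.79²; (x − 27.6)² + (y − 40.7)² = 51.97².
Subtracting the STA-05 equation from the STA-06 and STA-07 equations removes the quadratic terms:
102.8 x + 219.6 y = 1812.96
145.6 x + 197.8 y = 3699.97
Solving the 2×2 system: x ≈ 39.0, y ≈ -10.0 km.
Check against STA-05 (with the unrounded x, y): √((x + 45.2)²+(y + 58.2)²) = 97.02 ≈ 97.02 km. ✓

39.0 km east, -10.0 km north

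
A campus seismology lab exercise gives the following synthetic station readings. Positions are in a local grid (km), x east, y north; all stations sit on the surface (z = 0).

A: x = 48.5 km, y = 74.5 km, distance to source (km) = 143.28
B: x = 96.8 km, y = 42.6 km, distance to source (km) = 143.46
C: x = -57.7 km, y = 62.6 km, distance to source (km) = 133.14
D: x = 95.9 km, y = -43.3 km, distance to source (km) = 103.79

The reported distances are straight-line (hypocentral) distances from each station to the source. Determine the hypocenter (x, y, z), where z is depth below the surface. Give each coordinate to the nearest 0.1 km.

(-3.8, -56.4, 25.7)

Each station gives a sphere (x−x_i)² + (y−y_i)² + z² = d_i² (stations at z=0).
Subtracting the A sphere from B and C: z² cancels, leaving linear equations in x and y:
96.6 x − 63.8 y = 3230.89
-212.4 x − 23.8 y = 2148.45
Solving: x ≈ -3.797, y ≈ -56.389 km (keep extra digits for the depth step; rounded: -3.8, -56.4).
Then from the A sphere: z² = 143.28² − (x − 48.5)² − (y − 74.5)² with x = -3.797, y = -56.389, so z ≈ 25.734 ≈ 25.7 km.
Check against D (with the unrounded solution): distance 103.79 ≈ 103.79 km. ✓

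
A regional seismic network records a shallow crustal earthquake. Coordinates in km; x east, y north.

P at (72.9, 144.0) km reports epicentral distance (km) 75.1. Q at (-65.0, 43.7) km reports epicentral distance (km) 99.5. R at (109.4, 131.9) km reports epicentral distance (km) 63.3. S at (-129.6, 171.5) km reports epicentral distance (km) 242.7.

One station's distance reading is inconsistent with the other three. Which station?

Solve using three stations at a time. Using P, R, S (subtract circle equations pairwise → linear system) gives (x, y) ≈ (91.4, 71.3).
Distances from that point to each station vs reported:
  P: calculated 75.0 vs reported 75.1 → residual 0.1 km
  Q: calculated 158.8 vs reported 99.5 → residual 59.3 km
  R: calculated 63.2 vs reported 63.3 → residual 0.1 km
  S: calculated 242.7 vs reported 242.7 → residual 0.0 km
P, R, S are mutually consistent (residuals ≈ 0); Q is off by 59.3 km.

Q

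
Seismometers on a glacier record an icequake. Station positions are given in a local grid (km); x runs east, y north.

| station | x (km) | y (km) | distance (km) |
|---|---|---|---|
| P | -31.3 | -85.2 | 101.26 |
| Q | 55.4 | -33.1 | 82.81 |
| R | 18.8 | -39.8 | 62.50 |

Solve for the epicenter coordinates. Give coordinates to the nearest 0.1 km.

(-12.5, 14.3)

Circle about each station: (x + 31.3)² + (y + 85.2)² = 101.26²; (x − 55.4)² + (y + 33.1)² = 82.81²; (x − 18.8)² + (y + 39.8)² = 62.50².
Subtracting the P equation from the Q and R equations removes the quadratic terms:
173.4 x + 104.2 y = -677.87
100.2 x + 90.8 y = 46.09
Solving the 2×2 system: x ≈ -12.5, y ≈ 14.3 km.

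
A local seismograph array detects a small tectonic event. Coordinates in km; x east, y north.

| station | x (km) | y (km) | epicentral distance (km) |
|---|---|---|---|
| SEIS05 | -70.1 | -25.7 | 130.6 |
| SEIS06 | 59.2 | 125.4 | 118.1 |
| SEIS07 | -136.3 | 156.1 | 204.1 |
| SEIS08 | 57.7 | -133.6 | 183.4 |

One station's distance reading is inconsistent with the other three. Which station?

SEIS06

Solve using three stations at a time. Using SEIS05, SEIS07, SEIS08 (subtract circle equations pairwise → linear system) gives (x, y) ≈ (37.3, 48.7).
Distances from that point to each station vs reported:
  SEIS05: calculated 130.7 vs reported 130.6 → residual 0.1 km
  SEIS06: calculated 79.8 vs reported 118.1 → residual 38.3 km
  SEIS07: calculated 204.1 vs reported 204.1 → residual 0.0 km
  SEIS08: calculated 183.4 vs reported 183.4 → residual 0.0 km
SEIS05, SEIS07, SEIS08 are mutually consistent (residuals ≈ 0); SEIS06 is off by 38.3 km.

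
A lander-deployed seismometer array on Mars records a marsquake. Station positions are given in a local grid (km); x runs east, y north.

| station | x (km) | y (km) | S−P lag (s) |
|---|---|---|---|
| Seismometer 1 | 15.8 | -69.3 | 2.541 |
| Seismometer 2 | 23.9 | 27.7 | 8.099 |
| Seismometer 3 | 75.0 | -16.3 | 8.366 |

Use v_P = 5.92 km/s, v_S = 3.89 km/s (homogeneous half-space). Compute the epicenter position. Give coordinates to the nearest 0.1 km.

Distance from S−P lag: d = Δt · v_P v_S / (v_P − v_S) = Δt · (5.92·3.89)/(5.92−3.89) ≈ 11.3442·Δt.
So d_Seismometer 1 = 28.83, d_Seismometer 2 = 91.88, d_Seismometer 3 = 94.91 km.
Circle about each station: (x − 15.8)² + (y + 69.3)² = 28.83²; (x − 23.9)² + (y − 27.7)² = 91.88²; (x − 75.0)² + (y + 16.3)² = 94.91².
Subtracting the Seismometer 1 equation from the Seismometer 2 and Seismometer 3 equations removes the quadratic terms:
16.2 x + 194.0 y = -11324.40
118.4 x + 106.0 y = -7338.18
Solving the 2×2 system: x ≈ -10.5, y ≈ -57.5 km.

x ≈ -10.5 km, y ≈ -57.5 km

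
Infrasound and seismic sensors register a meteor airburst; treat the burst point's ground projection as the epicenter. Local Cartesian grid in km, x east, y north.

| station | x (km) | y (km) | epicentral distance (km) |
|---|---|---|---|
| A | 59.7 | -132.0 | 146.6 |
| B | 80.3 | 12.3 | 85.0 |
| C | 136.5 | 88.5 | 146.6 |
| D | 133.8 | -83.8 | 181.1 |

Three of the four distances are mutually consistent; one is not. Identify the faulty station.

Solve using three stations at a time. Using B, C, D (subtract circle equations pairwise → linear system) gives (x, y) ≈ (-0.7, 37.3).
Distances from that point to each station vs reported:
  A: calculated 179.8 vs reported 146.6 → residual 33.2 km
  B: calculated 84.8 vs reported 85.0 → residual 0.2 km
  C: calculated 146.5 vs reported 146.6 → residual 0.1 km
  D: calculated 181.0 vs reported 181.1 → residual 0.1 km
B, C, D are mutually consistent (residuals ≈ 0); A is off by 33.2 km.

A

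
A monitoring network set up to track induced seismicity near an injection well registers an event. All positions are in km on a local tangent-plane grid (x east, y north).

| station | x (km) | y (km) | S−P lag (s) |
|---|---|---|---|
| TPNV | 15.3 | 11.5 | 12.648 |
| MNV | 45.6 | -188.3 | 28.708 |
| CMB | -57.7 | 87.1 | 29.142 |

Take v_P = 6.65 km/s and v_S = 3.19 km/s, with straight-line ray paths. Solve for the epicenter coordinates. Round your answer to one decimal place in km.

x ≈ 87.3 km, y ≈ -17.3 km

Distance from S−P lag: d = Δt · v_P v_S / (v_P − v_S) = Δt · (6.65·3.19)/(6.65−3.19) ≈ 6.1311·Δt.
So d_TPNV = 77.55, d_MNV = 176.01, d_CMB = 178.67 km.
Circle about each station: (x − 15.3)² + (y − 11.5)² = 77.55²; (x − 45.6)² + (y + 188.3)² = 176.01²; (x + 57.7)² + (y − 87.1)² = 178.67².
Subtracting the TPNV equation from the MNV and CMB equations removes the quadratic terms:
60.6 x − 399.6 y = 12204.39
-146.0 x + 151.2 y = -15359.61
Solving the 2×2 system: x ≈ 87.3, y ≈ -17.3 km.
Check against TPNV (with the unrounded x, y): √((x − 15.3)²+(y − 11.5)²) = 77.53 ≈ 77.55 km. ✓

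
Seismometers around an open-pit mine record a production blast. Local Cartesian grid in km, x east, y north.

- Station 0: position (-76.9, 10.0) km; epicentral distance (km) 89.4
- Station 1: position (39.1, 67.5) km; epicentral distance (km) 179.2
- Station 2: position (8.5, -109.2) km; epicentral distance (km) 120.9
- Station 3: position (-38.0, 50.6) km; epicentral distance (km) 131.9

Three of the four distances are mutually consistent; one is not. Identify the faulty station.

Station 2

Solve using three stations at a time. Using Station 0, Station 1, Station 3 (subtract circle equations pairwise → linear system) gives (x, y) ≈ (-64.7, -78.6).
Distances from that point to each station vs reported:
  Station 0: calculated 89.4 vs reported 89.4 → residual 0.0 km
  Station 1: calculated 179.2 vs reported 179.2 → residual 0.0 km
  Station 2: calculated 79.4 vs reported 120.9 → residual 41.5 km
  Station 3: calculated 131.9 vs reported 131.9 → residual 0.0 km
Station 0, Station 1, Station 3 are mutually consistent (residuals ≈ 0); Station 2 is off by 41.5 km.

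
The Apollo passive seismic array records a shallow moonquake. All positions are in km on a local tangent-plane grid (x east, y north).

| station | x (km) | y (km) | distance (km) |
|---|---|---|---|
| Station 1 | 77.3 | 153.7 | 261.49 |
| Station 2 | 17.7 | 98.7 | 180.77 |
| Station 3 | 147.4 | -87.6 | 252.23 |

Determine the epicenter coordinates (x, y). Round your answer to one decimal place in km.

x ≈ -100.0 km, y ≈ -38.5 km

Circle about each station: (x − 77.3)² + (y − 153.7)² = 261.49²; (x − 17.7)² + (y − 98.7)² = 180.77²; (x − 147.4)² + (y + 87.6)² = 252.23².
Subtracting pairs of circle equations eliminates x²+y² and gives linear equations (the radical axes):
-119.2 x − 110.0 y = 16155.23
140.2 x − 482.6 y = 4558.59
Solving the 2×2 system: x ≈ -100.0, y ≈ -38.5 km.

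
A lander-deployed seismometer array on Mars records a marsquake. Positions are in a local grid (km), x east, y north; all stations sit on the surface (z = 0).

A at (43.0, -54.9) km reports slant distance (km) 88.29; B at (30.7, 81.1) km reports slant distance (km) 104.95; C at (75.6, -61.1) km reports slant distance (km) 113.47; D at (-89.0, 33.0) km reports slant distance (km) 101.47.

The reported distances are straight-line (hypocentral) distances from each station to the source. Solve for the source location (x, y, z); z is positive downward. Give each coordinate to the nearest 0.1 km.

(-8.1, -2.8, 49.7)

Each station gives a sphere (x−x_i)² + (y−y_i)² + z² = d_i² (stations at z=0).
Subtracting the A sphere from B and C: z² cancels, leaving linear equations in x and y:
-24.6 x + 272.0 y = -562.69
65.2 x − 12.4 y = -494.76
Solving: x ≈ -8.121, y ≈ -2.803 km (keep extra digits for the depth step; rounded: -8.1, -2.8).
Then from the A sphere: z² = 88.29² − (x − 43.0)² − (y + 54.9)² with x = -8.121, y = -2.803, so z ≈ 49.676 ≈ 49.7 km.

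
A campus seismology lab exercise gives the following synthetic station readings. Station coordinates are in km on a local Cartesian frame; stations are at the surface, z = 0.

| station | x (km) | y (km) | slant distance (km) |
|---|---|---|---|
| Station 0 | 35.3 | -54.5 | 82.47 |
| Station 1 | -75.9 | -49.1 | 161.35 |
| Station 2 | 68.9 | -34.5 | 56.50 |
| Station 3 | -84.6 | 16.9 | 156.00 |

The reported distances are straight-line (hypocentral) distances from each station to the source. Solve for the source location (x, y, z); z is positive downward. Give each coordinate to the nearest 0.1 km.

Each station gives a sphere (x−x_i)² + (y−y_i)² + z² = d_i² (stations at z=0).
Subtracting the Station 0 sphere from Station 1 and Station 2: z² cancels, leaving linear equations in x and y:
-222.4 x + 10.8 y = -15277.24
67.2 x + 40.0 y = 5330.17
Solving: x ≈ 69.494, y ≈ 16.504 km (keep extra digits for the depth step; rounded: 69.5, 16.5).
Then from the Station 0 sphere: z² = 82.47² − (x − 35.3)² − (y + 54.5)² with x = 69.494, y = 16.504, so z ≈ 24.300 ≈ 24.3 km.

x ≈ 69.5 km, y ≈ 16.5 km, depth ≈ 24.3 km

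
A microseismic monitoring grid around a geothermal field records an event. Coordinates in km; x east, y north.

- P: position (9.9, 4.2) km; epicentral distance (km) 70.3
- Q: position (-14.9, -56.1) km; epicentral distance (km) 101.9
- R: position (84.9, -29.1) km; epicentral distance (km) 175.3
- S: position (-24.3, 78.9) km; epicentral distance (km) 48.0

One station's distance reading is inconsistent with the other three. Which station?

Solve using three stations at a time. Using P, Q, S (subtract circle equations pairwise → linear system) gives (x, y) ≈ (-51.0, 39.1).
Distances from that point to each station vs reported:
  P: calculated 70.2 vs reported 70.3 → residual 0.1 km
  Q: calculated 101.9 vs reported 101.9 → residual 0.0 km
  R: calculated 152.1 vs reported 175.3 → residual 23.2 km
  S: calculated 47.9 vs reported 48.0 → residual 0.1 km
P, Q, S are mutually consistent (residuals ≈ 0); R is off by 23.2 km.

R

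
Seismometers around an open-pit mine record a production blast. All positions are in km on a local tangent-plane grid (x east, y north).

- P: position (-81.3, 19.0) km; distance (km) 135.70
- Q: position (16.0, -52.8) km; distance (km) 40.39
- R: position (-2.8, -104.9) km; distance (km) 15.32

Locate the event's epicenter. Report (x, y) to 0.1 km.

(-0.2, -89.8)

Circle about each station: (x + 81.3)² + (y − 19.0)² = 135.70²; (x − 16.0)² + (y + 52.8)² = 40.39²; (x + 2.8)² + (y + 104.9)² = 15.32².
Subtracting the P equation from the Q and R equations removes the quadratic terms:
194.6 x − 143.6 y = 12856.29
157.0 x − 247.8 y = 22220.95
Solving the 2×2 system: x ≈ -0.2, y ≈ -89.8 km.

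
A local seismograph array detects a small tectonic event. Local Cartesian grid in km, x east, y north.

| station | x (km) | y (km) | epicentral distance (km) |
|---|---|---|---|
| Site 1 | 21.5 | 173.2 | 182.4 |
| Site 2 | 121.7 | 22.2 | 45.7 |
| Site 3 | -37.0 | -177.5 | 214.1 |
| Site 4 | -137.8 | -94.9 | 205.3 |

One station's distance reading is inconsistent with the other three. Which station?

Site 4

Solve using three stations at a time. Using Site 1, Site 2, Site 3 (subtract circle equations pairwise → linear system) gives (x, y) ≈ (81.3, 0.9).
Distances from that point to each station vs reported:
  Site 1: calculated 182.4 vs reported 182.4 → residual 0.0 km
  Site 2: calculated 45.6 vs reported 45.7 → residual 0.1 km
  Site 3: calculated 214.1 vs reported 214.1 → residual 0.0 km
  Site 4: calculated 239.2 vs reported 205.3 → residual 33.9 km
Site 1, Site 2, Site 3 are mutually consistent (residuals ≈ 0); Site 4 is off by 33.9 km.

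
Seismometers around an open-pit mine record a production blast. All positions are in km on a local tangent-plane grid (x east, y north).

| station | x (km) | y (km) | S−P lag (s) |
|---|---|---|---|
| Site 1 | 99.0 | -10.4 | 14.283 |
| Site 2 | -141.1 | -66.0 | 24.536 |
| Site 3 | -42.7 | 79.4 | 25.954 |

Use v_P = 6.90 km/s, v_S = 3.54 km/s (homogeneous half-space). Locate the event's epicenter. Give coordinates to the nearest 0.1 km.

x ≈ 35.3 km, y ≈ -92.4 km

Distance from S−P lag: d = Δt · v_P v_S / (v_P − v_S) = Δt · (6.90·3.54)/(6.90−3.54) ≈ 7.2696·Δt.
So d_Site 1 = 103.83, d_Site 2 = 178.37, d_Site 3 = 188.68 km.
Circle about each station: (x − 99.0)² + (y + 10.4)² = 103.83²; (x + 141.1)² + (y + 66.0)² = 178.37²; (x + 42.7)² + (y − 79.4)² = 188.68².
Subtracting the Site 1 equation from the Site 2 and Site 3 equations removes the quadratic terms:
-480.2 x − 111.2 y = -6679.14
-283.4 x + 179.6 y = -26600.98
Solving the 2×2 system: x ≈ 35.3, y ≈ -92.4 km.
Check against Site 1 (with the unrounded x, y): √((x − 99.0)²+(y + 10.4)²) = 103.83 ≈ 103.83 km. ✓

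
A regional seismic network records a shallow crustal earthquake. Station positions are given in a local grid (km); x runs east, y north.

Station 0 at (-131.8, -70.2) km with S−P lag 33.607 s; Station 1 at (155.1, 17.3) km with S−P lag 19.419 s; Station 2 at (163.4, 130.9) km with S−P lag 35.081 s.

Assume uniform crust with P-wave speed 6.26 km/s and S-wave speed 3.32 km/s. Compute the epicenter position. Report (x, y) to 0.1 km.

102.5 km east, -109.5 km north

Distance from S−P lag: d = Δt · v_P v_S / (v_P − v_S) = Δt · (6.26·3.32)/(6.26−3.32) ≈ 7.0691·Δt.
So d_Station 0 = 237.57, d_Station 1 = 137.28, d_Station 2 = 247.99 km.
Circle about each station: (x + 131.8)² + (y + 70.2)² = 237.57²; (x − 155.1)² + (y − 17.3)² = 137.28²; (x − 163.4)² + (y − 130.9)² = 247.99².
Subtracting the Station 0 equation from the Station 1 and Station 2 equations removes the quadratic terms:
573.8 x + 175.0 y = 39649.73
590.4 x + 402.2 y = 16475.55
Solving the 2×2 system: x ≈ 102.5, y ≈ -109.5 km.
Check against Station 0 (with the unrounded x, y): √((x + 131.8)²+(y + 70.2)²) = 237.56 ≈ 237.57 km. ✓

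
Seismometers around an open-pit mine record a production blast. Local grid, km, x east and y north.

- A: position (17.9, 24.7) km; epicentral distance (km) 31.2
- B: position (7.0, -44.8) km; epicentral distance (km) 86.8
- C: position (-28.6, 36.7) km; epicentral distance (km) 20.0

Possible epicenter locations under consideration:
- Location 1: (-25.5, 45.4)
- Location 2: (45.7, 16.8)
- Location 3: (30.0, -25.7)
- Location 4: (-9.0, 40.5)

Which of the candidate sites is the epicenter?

Location 4

For each candidate, compare |candidate − station| to the reported distance:
Location 1: residuals A 16.9, B 9.1, C 10.8 → max 16.9 km
Location 2: residuals A 2.3, B 14.1, C 56.9 → max 56.9 km
Location 3: residuals A 20.6, B 56.9, C 65.6 → max 65.6 km
Location 4: residuals A 0.0, B 0.0, C 0.0 → max 0.0 km
Only Location 4 has all residuals ≈ 0.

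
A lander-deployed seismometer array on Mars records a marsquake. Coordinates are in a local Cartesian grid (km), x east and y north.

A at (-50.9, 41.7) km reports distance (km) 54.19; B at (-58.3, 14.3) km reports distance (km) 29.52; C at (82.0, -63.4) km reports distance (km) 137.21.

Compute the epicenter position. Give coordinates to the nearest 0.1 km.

Circle about each station: (x + 50.9)² + (y − 41.7)² = 54.19²; (x + 58.3)² + (y − 14.3)² = 29.52²; (x − 82.0)² + (y + 63.4)² = 137.21².
Subtracting pairs of circle equations eliminates x²+y² and gives linear equations (the radical axes):
-14.8 x − 54.8 y = 1338.81
265.8 x − 210.2 y = -9476.17
Solving the 2×2 system: x ≈ -45.3, y ≈ -12.2 km.

x ≈ -45.3 km, y ≈ -12.2 km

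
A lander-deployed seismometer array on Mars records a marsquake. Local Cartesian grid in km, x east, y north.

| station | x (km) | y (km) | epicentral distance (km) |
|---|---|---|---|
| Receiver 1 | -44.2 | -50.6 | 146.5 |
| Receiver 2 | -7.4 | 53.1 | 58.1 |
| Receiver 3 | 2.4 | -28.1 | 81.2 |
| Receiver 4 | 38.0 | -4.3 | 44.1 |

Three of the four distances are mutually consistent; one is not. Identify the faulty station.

Receiver 1

Solve using three stations at a time. Using Receiver 2, Receiver 3, Receiver 4 (subtract circle equations pairwise → linear system) gives (x, y) ≈ (48.9, 38.5).
Distances from that point to each station vs reported:
  Receiver 1: calculated 128.9 vs reported 146.5 → residual 17.6 km
  Receiver 2: calculated 58.2 vs reported 58.1 → residual 0.1 km
  Receiver 3: calculated 81.2 vs reported 81.2 → residual 0.0 km
  Receiver 4: calculated 44.2 vs reported 44.1 → residual 0.1 km
Receiver 2, Receiver 3, Receiver 4 are mutually consistent (residuals ≈ 0); Receiver 1 is off by 17.6 km.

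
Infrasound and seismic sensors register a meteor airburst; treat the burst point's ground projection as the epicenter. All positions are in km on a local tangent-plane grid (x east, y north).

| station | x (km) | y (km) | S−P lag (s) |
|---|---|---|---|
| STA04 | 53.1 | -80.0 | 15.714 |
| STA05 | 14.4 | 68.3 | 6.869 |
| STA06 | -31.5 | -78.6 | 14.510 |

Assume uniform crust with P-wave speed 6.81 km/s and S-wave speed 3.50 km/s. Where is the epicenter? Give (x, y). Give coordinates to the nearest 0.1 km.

(1.3, 20.6)

Distance from S−P lag: d = Δt · v_P v_S / (v_P − v_S) = Δt · (6.81·3.50)/(6.81−3.50) ≈ 7.2009·Δt.
So d_STA04 = 113.16, d_STA05 = 49.46, d_STA06 = 104.49 km.
Circle about each station: (x − 53.1)² + (y + 80.0)² = 113.16²; (x − 14.4)² + (y − 68.3)² = 49.46²; (x + 31.5)² + (y + 78.6)² = 104.49².
Subtracting pairs of circle equations eliminates x²+y² and gives linear equations (the radical axes):
-77.4 x + 296.6 y = 6011.53
-169.2 x + 2.8 y = -162.37
Solving the 2×2 system: x ≈ 1.3, y ≈ 20.6 km.
Check against STA04 (with the unrounded x, y): √((x − 53.1)²+(y + 80.0)²) = 113.16 ≈ 113.16 km. ✓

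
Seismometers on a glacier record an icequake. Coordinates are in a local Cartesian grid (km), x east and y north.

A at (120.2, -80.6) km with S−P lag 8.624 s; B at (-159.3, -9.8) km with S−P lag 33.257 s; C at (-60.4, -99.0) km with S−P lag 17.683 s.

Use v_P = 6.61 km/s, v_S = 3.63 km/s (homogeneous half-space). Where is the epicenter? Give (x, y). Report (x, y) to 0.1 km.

Distance from S−P lag: d = Δt · v_P v_S / (v_P − v_S) = Δt · (6.61·3.63)/(6.61−3.63) ≈ 8.0518·Δt.
So d_A = 69.44, d_B = 267.78, d_C = 142.38 km.
Circle about each station: (x − 120.2)² + (y + 80.6)² = 69.44²; (x + 159.3)² + (y + 9.8)² = 267.78²; (x + 60.4)² + (y + 99.0)² = 142.38².
Subtracting the A equation from the B and C equations removes the quadratic terms:
-559.0 x + 141.6 y = -62356.08
-361.2 x − 36.8 y = -22945.39
Solving the 2×2 system: x ≈ 77.3, y ≈ -135.2 km.

(77.3, -135.2)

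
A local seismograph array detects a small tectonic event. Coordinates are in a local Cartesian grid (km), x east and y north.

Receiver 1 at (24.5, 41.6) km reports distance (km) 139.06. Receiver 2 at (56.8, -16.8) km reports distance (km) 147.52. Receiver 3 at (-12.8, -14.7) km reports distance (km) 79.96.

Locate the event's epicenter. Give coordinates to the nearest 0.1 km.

Circle about each station: (x − 24.5)² + (y − 41.6)² = 139.06²; (x − 56.8)² + (y + 16.8)² = 147.52²; (x + 12.8)² + (y + 14.7)² = 79.96².
Subtracting the Receiver 1 equation from the Receiver 2 and Receiver 3 equations removes the quadratic terms:
64.6 x − 116.8 y = -1246.80
-74.6 x − 112.6 y = 10993.20
Solving the 2×2 system: x ≈ -89.1, y ≈ -38.6 km.

x ≈ -89.1 km, y ≈ -38.6 km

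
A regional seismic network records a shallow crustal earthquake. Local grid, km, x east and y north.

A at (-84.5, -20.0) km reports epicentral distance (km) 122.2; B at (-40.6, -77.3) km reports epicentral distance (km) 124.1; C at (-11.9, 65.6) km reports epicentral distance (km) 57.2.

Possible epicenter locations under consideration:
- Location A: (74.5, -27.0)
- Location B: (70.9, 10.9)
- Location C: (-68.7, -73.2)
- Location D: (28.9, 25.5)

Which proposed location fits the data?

Location D

For each candidate, compare |candidate − station| to the reported distance:
Location A: residuals A 37.0, B 1.5, C 69.4 → max 69.4 km
Location B: residuals A 36.2, B 18.1, C 42.0 → max 42.0 km
Location C: residuals A 66.7, B 95.7, C 92.8 → max 95.7 km
Location D: residuals A 0.0, B 0.0, C 0.0 → max 0.0 km
Only Location D has all residuals ≈ 0.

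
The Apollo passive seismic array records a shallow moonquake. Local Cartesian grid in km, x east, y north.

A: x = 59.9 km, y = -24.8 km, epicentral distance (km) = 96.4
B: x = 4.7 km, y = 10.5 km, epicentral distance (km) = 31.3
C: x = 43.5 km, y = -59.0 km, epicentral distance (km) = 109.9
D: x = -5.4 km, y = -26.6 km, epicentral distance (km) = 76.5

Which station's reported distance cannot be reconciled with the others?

Solve using three stations at a time. Using A, B, C (subtract circle equations pairwise → linear system) gives (x, y) ≈ (-17.9, 32.2).
Distances from that point to each station vs reported:
  A: calculated 96.4 vs reported 96.4 → residual 0.0 km
  B: calculated 31.3 vs reported 31.3 → residual 0.0 km
  C: calculated 109.9 vs reported 109.9 → residual 0.0 km
  D: calculated 60.1 vs reported 76.5 → residual 16.4 km
A, B, C are mutually consistent (residuals ≈ 0); D is off by 16.4 km.

D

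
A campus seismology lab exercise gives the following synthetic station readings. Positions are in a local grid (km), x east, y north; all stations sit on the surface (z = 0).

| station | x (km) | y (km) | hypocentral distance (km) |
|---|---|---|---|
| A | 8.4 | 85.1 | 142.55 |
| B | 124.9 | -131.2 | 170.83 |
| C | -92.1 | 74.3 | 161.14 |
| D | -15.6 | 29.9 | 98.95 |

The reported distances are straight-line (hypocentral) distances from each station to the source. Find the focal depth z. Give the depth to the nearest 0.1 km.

Each station gives a sphere (x−x_i)² + (y−y_i)² + z² = d_i² (stations at z=0).
Subtracting the A sphere from B and C: z² cancels, leaving linear equations in x and y:
233.0 x − 432.6 y = 16638.49
-201.0 x − 21.6 y = 1044.73
Solving: x ≈ -1.006, y ≈ -39.004 km (keep extra digits for the depth step; rounded: -1.0, -39.0).
Then from the A sphere: z² = 142.55² − (x − 8.4)² − (y − 85.1)² with x = -1.006, y = -39.004, so z ≈ 69.500 ≈ 69.5 km.

69.5 km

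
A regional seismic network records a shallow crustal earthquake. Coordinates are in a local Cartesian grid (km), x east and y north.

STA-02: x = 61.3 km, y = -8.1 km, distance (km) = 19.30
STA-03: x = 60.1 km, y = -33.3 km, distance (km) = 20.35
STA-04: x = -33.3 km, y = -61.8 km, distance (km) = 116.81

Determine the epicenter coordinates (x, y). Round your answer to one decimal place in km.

76.0 km east, -20.6 km north

Circle about each station: (x − 61.3)² + (y + 8.1)² = 19.30²; (x − 60.1)² + (y + 33.3)² = 20.35²; (x + 33.3)² + (y + 61.8)² = 116.81².
Subtracting the STA-02 equation from the STA-03 and STA-04 equations removes the quadratic terms:
-2.4 x − 50.4 y = 855.97
-189.2 x − 107.4 y = -12167.26
Solving the 2×2 system: x ≈ 76.0, y ≈ -20.6 km.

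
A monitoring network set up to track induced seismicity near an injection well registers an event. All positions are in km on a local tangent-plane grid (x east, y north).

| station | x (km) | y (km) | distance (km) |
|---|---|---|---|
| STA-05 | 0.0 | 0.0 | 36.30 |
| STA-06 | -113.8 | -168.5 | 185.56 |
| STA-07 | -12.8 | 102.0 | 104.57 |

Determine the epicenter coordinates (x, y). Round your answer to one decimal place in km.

-36.3 km east, 0.1 km north

Circle about each station: x² + y² = 36.30²; (x + 113.8)² + (y + 168.5)² = 185.56²; (x + 12.8)² + (y − 102.0)² = 104.57².
Subtracting the STA-05 equation from the STA-06 and STA-07 equations removes the quadratic terms:
-227.6 x − 337.0 y = 8227.87
-25.6 x + 204.0 y = 950.65
Solving the 2×2 system: x ≈ -36.3, y ≈ 0.1 km.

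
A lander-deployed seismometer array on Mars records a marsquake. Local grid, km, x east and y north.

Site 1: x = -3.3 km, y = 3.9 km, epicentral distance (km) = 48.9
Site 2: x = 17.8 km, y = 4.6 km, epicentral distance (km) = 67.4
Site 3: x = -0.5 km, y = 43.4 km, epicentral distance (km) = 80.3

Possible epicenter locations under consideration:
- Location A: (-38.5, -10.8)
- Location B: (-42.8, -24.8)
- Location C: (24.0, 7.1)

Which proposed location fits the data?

Location B

For each candidate, compare |candidate − station| to the reported distance:
Location A: residuals Site 1 10.8, Site 2 9.0, Site 3 14.1 → max 14.1 km
Location B: residuals Site 1 0.1, Site 2 0.0, Site 3 0.0 → max 0.1 km
Location C: residuals Site 1 21.4, Site 2 60.7, Site 3 36.5 → max 60.7 km
Only Location B has all residuals ≈ 0.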